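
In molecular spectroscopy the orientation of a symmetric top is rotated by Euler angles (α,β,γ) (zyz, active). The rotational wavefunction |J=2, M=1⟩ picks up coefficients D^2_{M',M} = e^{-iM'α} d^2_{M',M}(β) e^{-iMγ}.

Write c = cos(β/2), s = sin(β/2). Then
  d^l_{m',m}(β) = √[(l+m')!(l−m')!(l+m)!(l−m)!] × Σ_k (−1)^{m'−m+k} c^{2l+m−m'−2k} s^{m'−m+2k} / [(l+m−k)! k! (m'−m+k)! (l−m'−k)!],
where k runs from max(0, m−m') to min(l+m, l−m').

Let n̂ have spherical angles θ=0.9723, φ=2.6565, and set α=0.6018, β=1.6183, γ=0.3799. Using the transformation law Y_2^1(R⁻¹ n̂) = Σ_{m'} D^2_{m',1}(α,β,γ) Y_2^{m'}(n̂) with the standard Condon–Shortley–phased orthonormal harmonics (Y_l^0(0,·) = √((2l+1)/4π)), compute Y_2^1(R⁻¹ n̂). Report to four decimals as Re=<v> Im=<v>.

Need the full column D^2_{m',1} for m'=−2..2 at α=0.6018, β=1.6183, γ=0.3799.
cos(β/2)=0.690114, sin(β/2)=0.723701
d^2_{-2,1}: single k=3 term ⇒ +0.523152;  D = +0.355488+0.383818i
d^2_{-1,1}: k∈[2..3] ⇒ +0.748309 -0.274307 = +0.474002;  D = +0.462380+0.104320i
d^2_{0,1}: k∈[1..2] ⇒ +0.582635 -0.640728 = -0.058092;  D = -0.053951+0.021542i
d^2_{1,1}: k∈[0..1] ⇒ +0.226821 -0.748309 = -0.521488;  D = -0.289744+0.433588i
d^2_{2,1}: single k=0 term ⇒ -0.475720;  D = +0.006043+0.475681i
Y_2^{m'}(θ=0.9723,φ=2.6565) and Σ D·Y over m':
  (+0.3555+0.3838i)·(+0.1490+0.2175i)  (+0.4624+0.1043i)·(-0.3181-0.1677i)  (-0.0540+0.0215i)·(-0.0151+0.0000i)  (-0.2897+0.4336i)·(+0.3181-0.1677i)  (+0.0060+0.4757i)·(+0.1490-0.2175i)
Y_2^1(R⁻¹ n̂) = -0.074400+0.279556i

Re=-0.0744 Im=0.2796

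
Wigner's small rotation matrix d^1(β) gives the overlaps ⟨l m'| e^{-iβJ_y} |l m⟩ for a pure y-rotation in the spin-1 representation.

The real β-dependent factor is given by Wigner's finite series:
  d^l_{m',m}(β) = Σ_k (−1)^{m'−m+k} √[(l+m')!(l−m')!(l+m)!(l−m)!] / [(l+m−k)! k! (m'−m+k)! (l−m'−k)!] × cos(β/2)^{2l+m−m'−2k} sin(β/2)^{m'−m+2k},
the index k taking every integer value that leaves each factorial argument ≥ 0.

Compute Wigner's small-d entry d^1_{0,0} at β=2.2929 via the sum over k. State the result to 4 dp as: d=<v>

d^1_{0,0}(β=2.2929) via Wigner's sum:
With c≡cos(β/2)=0.411725 and s≡sin(β/2)=0.911308, N=[1·1·1·1]^{1/2}=1.000000
Admissible k: 0..1 (factorial args all ≥0)
  k=0: (−1)^0·1.0000/(1)·0.4117^2·0.9113^0 = +0.169518
  k=1: (−1)^1·1.0000/(1)·0.4117^0·0.9113^2 = -0.830482
d^1_{0,0}(2.2929) = +0.169518 -0.830482 = -0.660965

d=-0.6610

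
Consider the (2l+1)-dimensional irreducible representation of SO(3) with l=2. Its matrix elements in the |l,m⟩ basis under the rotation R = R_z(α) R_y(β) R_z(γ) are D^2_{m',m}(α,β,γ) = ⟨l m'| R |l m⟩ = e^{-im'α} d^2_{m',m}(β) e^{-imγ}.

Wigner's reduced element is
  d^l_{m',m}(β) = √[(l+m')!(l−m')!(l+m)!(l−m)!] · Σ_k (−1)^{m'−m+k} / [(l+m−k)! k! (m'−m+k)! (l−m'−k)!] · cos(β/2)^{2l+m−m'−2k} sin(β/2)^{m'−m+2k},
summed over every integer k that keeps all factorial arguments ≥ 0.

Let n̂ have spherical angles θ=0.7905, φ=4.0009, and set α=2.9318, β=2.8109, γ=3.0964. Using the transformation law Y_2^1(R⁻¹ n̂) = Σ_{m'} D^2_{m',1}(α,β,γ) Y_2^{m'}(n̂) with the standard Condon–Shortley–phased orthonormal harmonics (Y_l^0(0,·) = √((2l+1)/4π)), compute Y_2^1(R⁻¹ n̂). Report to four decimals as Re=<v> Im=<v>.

Need the full column D^2_{m',1} for m'=−2..2 at α=2.9318, β=2.8109, γ=3.0964.
cos(β/2)=0.164594, sin(β/2)=0.986361
d^2_{-2,1}: single k=3 term ⇒ +0.315902;  D = -0.294019+0.115528i
d^2_{-1,1}: k∈[2..3] ⇒ +0.079072 -0.946552 = -0.867480;  D = -0.855755+0.142143i
d^2_{0,1}: k∈[1..2] ⇒ +0.010773 -0.386899 = -0.376126;  D = +0.375742+0.016992i
d^2_{1,1}: k∈[0..1] ⇒ +0.000734 -0.079072 = -0.078338;  D = -0.075805-0.019759i
d^2_{2,1}: single k=0 term ⇒ -0.008796;  D = +0.007863+0.003943i
Y_2^{m'}(θ=0.7905,φ=4.0009) and Σ D·Y over m':
  (-0.2940+0.1155i)·(-0.0287-0.1930i)  (-0.8558+0.1421i)·(-0.2522+0.2925i)  (+0.3757+0.0170i)·(+0.1529+0.0000i)  (-0.0758-0.0198i)·(+0.2522+0.2925i)  (+0.0079+0.0039i)·(-0.0287+0.1930i)
Y_2^1(R⁻¹ n̂) = +0.248103-0.255935i

Re=0.2481 Im=-0.2559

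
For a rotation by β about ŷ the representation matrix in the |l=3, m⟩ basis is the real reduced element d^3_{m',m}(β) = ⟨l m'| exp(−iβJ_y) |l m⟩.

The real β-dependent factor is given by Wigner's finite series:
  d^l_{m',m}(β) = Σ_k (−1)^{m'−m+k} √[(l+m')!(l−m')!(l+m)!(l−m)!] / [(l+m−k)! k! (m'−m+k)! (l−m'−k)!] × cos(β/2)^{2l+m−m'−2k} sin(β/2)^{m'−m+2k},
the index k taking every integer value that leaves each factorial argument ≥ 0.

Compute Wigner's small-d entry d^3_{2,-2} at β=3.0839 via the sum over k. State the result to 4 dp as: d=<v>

d^3_{2,-2}(β=3.0839) via Wigner's sum:
With c≡cos(β/2)=0.028842 and s≡sin(β/2)=0.999584, N=[120·1·1·120]^{1/2}=120.000000
k: max(0,(-2)−(2))=0 … min(3+(-2),3−(2))=1
  k=0: (−1)^4·120.0000/(24)·0.0288^2·0.9996^4 = +0.004152
  k=1: (−1)^5·120.0000/(120)·0.0288^0·0.9996^6 = -0.997506
d^3_{2,-2}(3.0839) = +0.004152 -0.997506 = -0.993354

d=-0.9934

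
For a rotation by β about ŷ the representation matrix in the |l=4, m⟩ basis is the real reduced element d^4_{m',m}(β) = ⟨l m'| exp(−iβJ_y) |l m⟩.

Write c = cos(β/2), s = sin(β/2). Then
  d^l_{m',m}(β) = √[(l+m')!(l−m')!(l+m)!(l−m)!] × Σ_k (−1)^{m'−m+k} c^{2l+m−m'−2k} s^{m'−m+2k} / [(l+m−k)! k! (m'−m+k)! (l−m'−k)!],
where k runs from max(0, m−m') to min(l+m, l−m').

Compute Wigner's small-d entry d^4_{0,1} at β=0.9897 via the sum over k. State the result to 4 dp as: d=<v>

d=-0.2285

d^4_{0,1}(β=0.9897) via Wigner's sum:
Half-angle: c=0.880040, s=0.474900. N=√(24·24·120·6)=643.987578
The bounds max(0,m−m')=1 and min(l+m,l−m')=4 give 4 terms
  k=1: (−1)^0·643.9876/(144)·0.8800^7·0.4749^1 = +0.868228
  k=2: (−1)^1·643.9876/(24)·0.8800^5·0.4749^3 = -1.516994
  k=3: (−1)^2·643.9876/(24)·0.8800^3·0.4749^5 = +0.441756
  k=4: (−1)^3·643.9876/(144)·0.8800^1·0.4749^7 = -0.021440
d^4_{0,1}(0.9897) = +0.868228 -1.516994 +0.441756 -0.021440 = -0.228450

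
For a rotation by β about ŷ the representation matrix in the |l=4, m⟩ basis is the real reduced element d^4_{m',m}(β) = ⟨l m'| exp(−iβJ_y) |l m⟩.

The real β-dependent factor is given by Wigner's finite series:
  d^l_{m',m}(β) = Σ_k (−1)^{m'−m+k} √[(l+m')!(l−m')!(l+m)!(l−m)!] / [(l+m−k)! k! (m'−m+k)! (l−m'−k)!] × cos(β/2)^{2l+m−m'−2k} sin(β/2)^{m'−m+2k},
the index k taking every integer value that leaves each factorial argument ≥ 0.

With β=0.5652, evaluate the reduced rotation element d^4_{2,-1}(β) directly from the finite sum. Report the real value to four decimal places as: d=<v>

d^4_{2,-1}(β=0.5652) via Wigner's sum:
With c≡cos(β/2)=0.960334 and s≡sin(β/2)=0.278853, N=[720·2·6·120]^{1/2}=1018.233765
k: max(0,(-1)−(2))=0 … min(4+(-1),4−(2))=2
  k=0: (−1)^3·1018.2338/(72)·0.9603^5·0.2789^3 = -0.250469
  k=1: (−1)^4·1018.2338/(48)·0.9603^3·0.2789^5 = +0.031678
  k=2: (−1)^5·1018.2338/(240)·0.9603^1·0.2789^7 = -0.000534
d^4_{2,-1}(0.5652) = -0.250469 +0.031678 -0.000534 = -0.219325

d=-0.2193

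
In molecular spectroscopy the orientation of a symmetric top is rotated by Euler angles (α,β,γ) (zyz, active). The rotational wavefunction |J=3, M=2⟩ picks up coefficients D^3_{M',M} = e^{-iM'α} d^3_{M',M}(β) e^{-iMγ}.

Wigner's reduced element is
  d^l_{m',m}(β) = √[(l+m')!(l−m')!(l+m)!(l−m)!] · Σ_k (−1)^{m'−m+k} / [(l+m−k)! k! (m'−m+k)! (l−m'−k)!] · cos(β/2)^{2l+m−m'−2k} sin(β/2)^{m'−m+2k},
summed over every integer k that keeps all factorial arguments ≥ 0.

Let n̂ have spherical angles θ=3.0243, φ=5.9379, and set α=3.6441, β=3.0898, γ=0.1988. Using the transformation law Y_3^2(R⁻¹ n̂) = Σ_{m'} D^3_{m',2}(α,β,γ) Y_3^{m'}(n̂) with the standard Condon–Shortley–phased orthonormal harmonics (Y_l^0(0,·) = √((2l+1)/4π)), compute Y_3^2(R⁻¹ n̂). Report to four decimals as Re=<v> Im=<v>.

Need the full column D^3_{m',2} for m'=−3..3 at α=3.6441, β=3.0898, γ=0.1988.
cos(β/2)=0.025893, sin(β/2)=0.999665
d^3_{-3,2}: single k=5 term ⇒ +0.063319;  D = -0.028160-0.056713i
d^3_{-2,2}: k∈[4..5] ⇒ +0.003348 -0.997990 = -0.994642;  D = -0.816727-0.567688i
d^3_{-1,2}: k∈[3..4] ⇒ +0.000110 -0.081745 = -0.081635;  D = +0.081187+0.008548i
d^3_{0,2}: k∈[2..3] ⇒ +0.000002 -0.003667 = -0.003665;  D = -0.003379+0.001419i
d^3_{1,2}: k∈[1..2] ⇒ +0.000000 -0.000110 = -0.000110;  D = +0.000068-0.000086i
d^3_{2,2}: k∈[0..1] ⇒ +0.000000 -0.000002 = -0.000002;  D = -0.000000+0.000002i
d^3_{3,2}: single k=0 term ⇒ -0.000000;  D = -0.000000-0.000000i
Y_3^{m'}(θ=3.0243,φ=5.9379) and Σ D·Y over m':
  (-0.0282-0.0567i)·(+0.0003+0.0006i)  (-0.8167-0.5677i)·(-0.0107-0.0089i)  (+0.0812+0.0085i)·(+0.1399+0.0503i)  (-0.0034+0.0014i)·(-0.7158+0.0000i)  (+0.0001-0.0001i)·(-0.1399+0.0503i)  (-0.0000+0.0000i)·(-0.0107+0.0089i)  (-0.0000-0.0000i)·(-0.0003+0.0006i)
Y_3^2(R⁻¹ n̂) = +0.017091+0.017560i

Re=0.0171 Im=0.0176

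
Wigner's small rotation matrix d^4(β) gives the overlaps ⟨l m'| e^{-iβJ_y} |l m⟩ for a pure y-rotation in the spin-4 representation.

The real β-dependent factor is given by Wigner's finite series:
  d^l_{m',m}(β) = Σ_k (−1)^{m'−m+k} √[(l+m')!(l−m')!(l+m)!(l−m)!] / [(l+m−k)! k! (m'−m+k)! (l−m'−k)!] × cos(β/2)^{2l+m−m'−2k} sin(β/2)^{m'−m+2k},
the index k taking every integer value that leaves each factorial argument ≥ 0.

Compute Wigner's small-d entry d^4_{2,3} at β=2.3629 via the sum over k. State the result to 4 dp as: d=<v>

d^4_{2,3}(β=2.3629) via Wigner's sum:
Half-angle: c=0.379584, s=0.925157. N=√(720·2·5040·1)=2693.993318
k∈{1,2} keeps every argument non-negative
  k=1: (−1)^0·2693.9933/(720)·0.3796^7·0.9252^1 = +0.003930
  k=2: (−1)^1·2693.9933/(240)·0.3796^5·0.9252^3 = -0.070044
d^4_{2,3}(2.3629) = +0.003930 -0.070044 = -0.066114

d=-0.0661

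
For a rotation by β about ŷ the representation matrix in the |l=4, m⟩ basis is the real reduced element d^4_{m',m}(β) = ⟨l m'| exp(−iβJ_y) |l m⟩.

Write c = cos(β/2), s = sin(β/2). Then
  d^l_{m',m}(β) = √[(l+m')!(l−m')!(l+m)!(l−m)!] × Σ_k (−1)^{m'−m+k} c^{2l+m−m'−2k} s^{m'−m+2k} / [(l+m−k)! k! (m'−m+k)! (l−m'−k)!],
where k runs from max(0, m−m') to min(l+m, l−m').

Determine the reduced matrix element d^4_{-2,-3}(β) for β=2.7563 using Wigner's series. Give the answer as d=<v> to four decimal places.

d^4_{-2,-3}(β=2.7563) via Wigner's sum:
Half-angle: c=0.191457, s=0.981501. N=√(2·720·1·5040)=2693.993318
k: max(0,(-3)−(-2))=0 … min(4+(-3),4−(-2))=1
  k=0: (−1)^1·2693.9933/(720)·0.1915^7·0.9815^1 = -0.000035
  k=1: (−1)^2·2693.9933/(240)·0.1915^5·0.9815^3 = +0.002730
d^4_{-2,-3}(2.7563) = -0.000035 +0.002730 = +0.002696

d=0.0027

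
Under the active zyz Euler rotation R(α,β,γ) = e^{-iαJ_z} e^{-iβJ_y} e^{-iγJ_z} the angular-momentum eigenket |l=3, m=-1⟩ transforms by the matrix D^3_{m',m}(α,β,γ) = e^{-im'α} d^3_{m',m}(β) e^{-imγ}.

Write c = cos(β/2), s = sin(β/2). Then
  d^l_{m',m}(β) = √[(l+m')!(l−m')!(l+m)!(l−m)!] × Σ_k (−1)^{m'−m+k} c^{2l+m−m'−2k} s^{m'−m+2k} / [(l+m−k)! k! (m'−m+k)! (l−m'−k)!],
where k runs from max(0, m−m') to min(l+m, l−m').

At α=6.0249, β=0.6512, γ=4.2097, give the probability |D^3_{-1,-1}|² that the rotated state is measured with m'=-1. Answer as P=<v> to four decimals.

P=0.0144

Split into d^3_{-1,-1}(β=0.6512) × two z-phases.
c=cos(0.6512/2)=0.947459, s=sin(0.6512/2)=0.319877; N=√[2·24·2·24]=48.000000
The bounds max(0,m−m')=0 and min(l+m,l−m')=2 give 3 terms
  k=0: (−1)^0·48.0000/(48)·0.9475^6·0.3199^0 = +0.723373
  k=1: (−1)^1·48.0000/(6)·0.9475^4·0.3199^2 = -0.659627
  k=2: (−1)^2·48.0000/(8)·0.9475^2·0.3199^4 = +0.056390
d^3_{-1,-1}(0.6512) = +0.723373 -0.659627 +0.056390 = +0.120137
|D^3_{-1,-1}|² = |d^3_{-1,-1}(β)|² = (+0.120137)² = 0.014433 (the z-rotation phases have unit modulus)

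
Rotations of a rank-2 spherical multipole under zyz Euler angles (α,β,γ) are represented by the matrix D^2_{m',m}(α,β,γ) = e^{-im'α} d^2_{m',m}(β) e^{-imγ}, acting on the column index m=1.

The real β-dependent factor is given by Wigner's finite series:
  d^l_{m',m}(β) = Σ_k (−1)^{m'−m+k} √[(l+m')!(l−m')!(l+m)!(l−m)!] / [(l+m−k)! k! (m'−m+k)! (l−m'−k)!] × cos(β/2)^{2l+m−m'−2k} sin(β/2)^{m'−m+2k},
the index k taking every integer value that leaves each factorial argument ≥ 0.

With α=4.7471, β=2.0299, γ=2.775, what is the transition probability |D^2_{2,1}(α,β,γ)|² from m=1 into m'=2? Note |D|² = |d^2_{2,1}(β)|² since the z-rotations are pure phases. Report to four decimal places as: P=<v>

D^2_{2,1}(4.7471,2.0299,2.775) = e^{-i·2·4.7471}·d^2_{2,1}(2.0299)·e^{-i·1·2.775}. Compute d first:
c=cos(2.0299/2)=0.527662, s=sin(2.0299/2)=0.849454; N=√[24·1·6·1]=12.000000
k: max(0,(1)−(2))=0 … min(2+(1),2−(2))=0
  k=0: (−1)^1·12.0000/(6)·0.5277^3·0.8495^1 = -0.249596
d^2_{2,1}(2.0299) = -0.249596
|D^2_{2,1}|² = |d^2_{2,1}(β)|² = (-0.249596)² = 0.062298 (the z-rotation phases have unit modulus)

P=0.0623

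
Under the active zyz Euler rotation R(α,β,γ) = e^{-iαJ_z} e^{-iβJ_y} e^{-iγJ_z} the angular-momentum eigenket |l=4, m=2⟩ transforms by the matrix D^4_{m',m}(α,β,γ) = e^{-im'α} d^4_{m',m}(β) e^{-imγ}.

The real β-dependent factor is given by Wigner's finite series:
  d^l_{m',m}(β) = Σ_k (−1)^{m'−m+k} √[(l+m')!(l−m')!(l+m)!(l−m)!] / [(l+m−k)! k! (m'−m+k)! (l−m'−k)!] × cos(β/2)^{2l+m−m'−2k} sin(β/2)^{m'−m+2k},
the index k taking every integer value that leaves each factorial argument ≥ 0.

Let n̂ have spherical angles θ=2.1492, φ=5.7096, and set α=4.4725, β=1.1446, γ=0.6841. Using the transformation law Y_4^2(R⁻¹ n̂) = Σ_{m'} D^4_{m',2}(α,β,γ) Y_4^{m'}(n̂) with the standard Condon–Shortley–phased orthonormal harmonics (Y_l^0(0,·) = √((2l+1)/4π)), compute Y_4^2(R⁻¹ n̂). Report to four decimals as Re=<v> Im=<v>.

Need the full column D^4_{m',2} for m'=−4..4 at α=4.4725, β=1.1446, γ=0.6841.
cos(β/2)=0.840658, sin(β/2)=0.541567
d^4_{-4,2}: single k=6 term ⇒ +0.094348;  D = -0.064790-0.068584i
d^4_{-3,2}: k∈[5..6] ⇒ +0.310673 -0.042978 = +0.267695;  D = +0.232699-0.132331i
d^4_{-2,2}: k∈[4..6] ⇒ +0.644431 -0.213960 +0.007400 = +0.437871;  D = +0.119822+0.421158i
d^4_{-1,2}: k∈[3..5] ⇒ +0.943121 -0.587117 +0.048733 = +0.404736;  D = -0.404455+0.015090i
d^4_{0,2}: k∈[2..4] ⇒ +0.982066 -1.086864 +0.169150 = +0.064352;  D = +0.012948-0.063035i
d^4_{1,2}: k∈[1..3] ⇒ +0.681746 -1.414681 +0.391411 = -0.341524;  D = -0.308632-0.146236i
d^4_{2,2}: k∈[0..2] ⇒ +0.249433 -1.242226 +0.644431 = -0.348362;  D = +0.219690-0.270356i
d^4_{3,2}: k∈[0..1] ⇒ -0.601243 +0.748579 = +0.147336;  D = -0.088993-0.117422i
d^4_{4,2}: single k=0 term ⇒ +0.547770;  D = +0.502667-0.217665i
Y_4^{m'}(θ=2.1492,φ=5.7096) and Σ D·Y over m':
  (-0.0648-0.0686i)·(-0.1440+0.1630i)  (+0.2327-0.1323i)·(+0.0600-0.3972i)  (+0.1198+0.4212i)·(+0.1053+0.2335i)  (-0.4045+0.0151i)·(+0.1652+0.1067i)  (+0.0129-0.0630i)·(-0.3004+0.0000i)  (-0.3086-0.1462i)·(-0.1652+0.1067i)  (+0.2197-0.2704i)·(+0.1053-0.2335i)  (-0.0890-0.1174i)·(-0.0600-0.3972i)  (+0.5027-0.2177i)·(-0.1440-0.1630i)
Y_4^2(R⁻¹ n̂) = -0.298713-0.147214i

Re=-0.2987 Im=-0.1472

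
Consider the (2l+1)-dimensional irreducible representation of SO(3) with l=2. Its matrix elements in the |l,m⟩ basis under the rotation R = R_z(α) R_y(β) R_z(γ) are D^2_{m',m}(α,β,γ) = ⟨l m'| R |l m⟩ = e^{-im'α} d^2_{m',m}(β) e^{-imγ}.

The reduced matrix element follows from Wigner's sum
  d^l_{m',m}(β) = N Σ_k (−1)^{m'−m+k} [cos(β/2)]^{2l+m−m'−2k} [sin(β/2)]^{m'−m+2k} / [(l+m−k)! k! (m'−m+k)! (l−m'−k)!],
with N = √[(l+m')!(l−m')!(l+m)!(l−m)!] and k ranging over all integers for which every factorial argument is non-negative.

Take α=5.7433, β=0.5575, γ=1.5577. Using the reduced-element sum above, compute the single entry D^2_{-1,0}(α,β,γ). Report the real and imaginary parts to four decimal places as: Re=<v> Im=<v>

Re=0.4716 Im=-0.2826

Split into d^2_{-1,0}(β=0.5575) × two z-phases.
c=cos(0.5575/2)=0.961400, s=sin(0.5575/2)=0.275154; N=√[1·6·2·2]=4.898979
k: max(0,(0)−(-1))=1 … min(2+(0),2−(-1))=2
  k=1: (−1)^0·4.8990/(2)·0.9614^3·0.2752^1 = +0.598914
  k=2: (−1)^1·4.8990/(2)·0.9614^1·0.2752^3 = -0.049058
d^2_{-1,0}(0.5575) = +0.598914 -0.049058 = +0.549856
Phases: e^{-i·(-1)·5.7433}=+0.857768-0.514038i, e^{-i·(0)·1.5577}=+1.000000+0.000000i ⇒ D=+0.471649-0.282647i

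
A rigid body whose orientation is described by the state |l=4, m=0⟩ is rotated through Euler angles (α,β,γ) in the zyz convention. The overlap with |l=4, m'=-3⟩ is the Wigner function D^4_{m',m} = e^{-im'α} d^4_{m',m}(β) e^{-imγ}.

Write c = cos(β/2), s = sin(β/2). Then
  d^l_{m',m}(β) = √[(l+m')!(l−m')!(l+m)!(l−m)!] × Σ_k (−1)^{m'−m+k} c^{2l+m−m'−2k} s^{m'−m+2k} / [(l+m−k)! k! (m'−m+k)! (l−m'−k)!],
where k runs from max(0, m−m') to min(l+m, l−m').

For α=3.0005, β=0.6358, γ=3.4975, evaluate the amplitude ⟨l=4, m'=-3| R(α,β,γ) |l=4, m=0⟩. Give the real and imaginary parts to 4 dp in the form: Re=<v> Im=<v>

Re=-0.2272 Im=0.1024

D^4_{-3,0}(3.0005,0.6358,3.4975) = e^{-i·-3·3.0005}·d^4_{-3,0}(0.6358)·e^{-i·0·3.4975}. Compute d first:
Half-angle: c=0.949894, s=0.312572. N=√(1·5040·24·24)=1703.830978
k∈{3,4} keeps every argument non-negative
  k=3: (−1)^0·1703.8310/(144)·0.9499^5·0.3126^3 = +0.279442
  k=4: (−1)^1·1703.8310/(144)·0.9499^3·0.3126^5 = -0.030258
d^4_{-3,0}(0.6358) = +0.279442 -0.030258 = +0.249184
D = (-0.911747+0.410751i)·(+0.249184)·(+1.000000+0.000000i) = -0.227193+0.102353i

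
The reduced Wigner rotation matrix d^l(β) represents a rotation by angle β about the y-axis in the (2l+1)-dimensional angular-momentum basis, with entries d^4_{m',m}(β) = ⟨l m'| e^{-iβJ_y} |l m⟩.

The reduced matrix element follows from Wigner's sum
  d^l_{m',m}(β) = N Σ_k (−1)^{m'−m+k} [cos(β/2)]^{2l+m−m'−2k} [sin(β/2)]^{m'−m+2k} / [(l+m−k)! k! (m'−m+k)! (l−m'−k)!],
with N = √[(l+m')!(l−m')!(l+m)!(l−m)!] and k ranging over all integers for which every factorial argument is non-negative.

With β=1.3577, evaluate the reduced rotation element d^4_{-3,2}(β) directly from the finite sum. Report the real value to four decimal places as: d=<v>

d=0.4044

d^4_{-3,2}(β=1.3577) via Wigner's sum:
c=cos(1.3577/2)=0.778295, s=sin(1.3577/2)=0.627898; N=√[1·5040·720·2]=2693.993318
Admissible k: 5..6 (factorial args all ≥0)
  k=5: (−1)^0·2693.9933/(240)·0.7783^3·0.6279^5 = +0.516494
  k=6: (−1)^1·2693.9933/(720)·0.7783^1·0.6279^7 = -0.112056
d^4_{-3,2}(1.3577) = +0.516494 -0.112056 = +0.404438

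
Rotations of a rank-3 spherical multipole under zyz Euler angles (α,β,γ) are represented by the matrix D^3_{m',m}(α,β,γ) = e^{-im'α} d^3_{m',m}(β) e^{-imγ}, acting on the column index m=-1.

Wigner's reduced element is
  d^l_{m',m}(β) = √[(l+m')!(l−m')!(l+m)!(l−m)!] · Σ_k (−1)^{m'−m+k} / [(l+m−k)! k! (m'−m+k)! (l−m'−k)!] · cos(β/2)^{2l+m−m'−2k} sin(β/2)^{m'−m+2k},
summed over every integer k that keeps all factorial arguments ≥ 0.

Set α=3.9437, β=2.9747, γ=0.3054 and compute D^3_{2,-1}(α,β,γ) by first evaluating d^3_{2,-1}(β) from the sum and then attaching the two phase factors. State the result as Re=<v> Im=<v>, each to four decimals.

D^3_{2,-1}(3.9437,2.9747,0.3054) = e^{-i·2·3.9437}·d^3_{2,-1}(2.9747)·e^{-i·-1·0.3054}. Compute d first:
Half-angle: c=0.083350, s=0.996520. N=√(120·1·2·24)=75.894664
k∈{0,1} keeps every argument non-negative
  k=0: (−1)^3·75.8947/(12)·0.0833^3·0.9965^3 = -0.003624
  k=1: (−1)^4·75.8947/(24)·0.0833^1·0.9965^5 = +0.259020
d^3_{2,-1}(2.9747) = -0.003624 +0.259020 = +0.255396
Attach z-rotation phases: D = e^{-i(2)(3.9437)}·(+0.255396)·e^{-i(-1)(0.3054)} = +0.068610-0.246008i

Re=0.0686 Im=-0.2460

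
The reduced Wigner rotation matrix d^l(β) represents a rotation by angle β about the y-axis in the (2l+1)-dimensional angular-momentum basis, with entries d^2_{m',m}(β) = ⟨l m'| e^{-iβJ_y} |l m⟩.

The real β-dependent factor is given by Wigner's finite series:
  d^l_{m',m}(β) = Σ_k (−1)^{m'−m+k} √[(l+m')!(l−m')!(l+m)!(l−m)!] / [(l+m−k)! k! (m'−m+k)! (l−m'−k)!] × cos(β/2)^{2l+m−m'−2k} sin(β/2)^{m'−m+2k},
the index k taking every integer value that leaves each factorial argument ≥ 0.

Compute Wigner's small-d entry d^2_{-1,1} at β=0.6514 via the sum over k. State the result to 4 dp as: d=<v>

d=0.2652

d^2_{-1,1}(β=0.6514) via Wigner's sum:
c=cos(0.6514/2)=0.947427, s=sin(0.6514/2)=0.319972; N=√[1·6·6·1]=6.000000
k∈{2,3} keeps every argument non-negative
  k=2: (−1)^0·6.0000/(2)·0.9474^2·0.3200^2 = +0.275700
  k=3: (−1)^1·6.0000/(6)·0.9474^0·0.3200^4 = -0.010482
d^2_{-1,1}(0.6514) = +0.275700 -0.010482 = +0.265218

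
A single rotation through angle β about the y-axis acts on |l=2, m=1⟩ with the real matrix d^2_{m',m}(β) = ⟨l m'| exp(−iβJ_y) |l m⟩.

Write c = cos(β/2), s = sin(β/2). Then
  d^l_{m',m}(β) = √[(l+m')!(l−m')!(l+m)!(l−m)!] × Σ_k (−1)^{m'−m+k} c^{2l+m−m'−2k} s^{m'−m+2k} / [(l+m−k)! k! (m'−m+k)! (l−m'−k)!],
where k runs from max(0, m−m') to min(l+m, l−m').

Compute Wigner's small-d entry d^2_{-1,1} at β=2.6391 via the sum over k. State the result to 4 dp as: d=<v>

d^2_{-1,1}(β=2.6391) via Wigner's sum:
With c≡cos(β/2)=0.248611 and s≡sin(β/2)=0.968603, N=[1·6·6·1]^{1/2}=6.000000
The bounds max(0,m−m')=2 and min(l+m,l−m')=3 give 2 terms
  k=2: (−1)^0·6.0000/(2)·0.2486^2·0.9686^2 = +0.173962
  k=3: (−1)^1·6.0000/(6)·0.2486^0·0.9686^4 = -0.880205
d^2_{-1,1}(2.6391) = +0.173962 -0.880205 = -0.706243

d=-0.7062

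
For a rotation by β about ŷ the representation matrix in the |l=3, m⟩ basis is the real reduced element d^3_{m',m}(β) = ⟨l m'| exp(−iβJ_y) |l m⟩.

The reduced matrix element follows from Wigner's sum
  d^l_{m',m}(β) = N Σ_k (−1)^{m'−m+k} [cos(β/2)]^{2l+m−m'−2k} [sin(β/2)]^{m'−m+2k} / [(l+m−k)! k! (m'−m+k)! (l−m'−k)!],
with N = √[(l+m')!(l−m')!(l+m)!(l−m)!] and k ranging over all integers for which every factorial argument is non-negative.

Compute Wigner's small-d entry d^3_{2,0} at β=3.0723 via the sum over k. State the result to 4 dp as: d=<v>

d^3_{2,0}(β=3.0723) via Wigner's sum:
Half-angle: c=0.034639, s=0.999400. N=√(120·1·6·6)=65.726707
k∈{0,1} keeps every argument non-negative
  k=0: (−1)^2·65.7267/(12)·0.0346^4·0.9994^2 = +0.000008
  k=1: (−1)^3·65.7267/(12)·0.0346^2·0.9994^4 = -0.006556
d^3_{2,0}(3.0723) = +0.000008 -0.006556 = -0.006548

d=-0.0065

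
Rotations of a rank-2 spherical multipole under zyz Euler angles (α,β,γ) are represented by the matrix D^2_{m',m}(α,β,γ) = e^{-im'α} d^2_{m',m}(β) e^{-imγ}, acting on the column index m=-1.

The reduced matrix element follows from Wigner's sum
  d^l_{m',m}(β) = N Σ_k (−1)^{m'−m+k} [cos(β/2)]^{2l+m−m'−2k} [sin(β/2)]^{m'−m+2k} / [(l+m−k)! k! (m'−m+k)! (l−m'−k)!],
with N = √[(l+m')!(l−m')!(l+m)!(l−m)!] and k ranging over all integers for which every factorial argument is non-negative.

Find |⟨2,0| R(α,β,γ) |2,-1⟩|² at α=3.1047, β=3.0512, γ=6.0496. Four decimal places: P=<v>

Split into d^2_{0,-1}(β=3.0512) × two z-phases.
With c≡cos(β/2)=0.045181 and s≡sin(β/2)=0.998979, N=[2·2·1·6]^{1/2}=4.898979
The bounds max(0,m−m')=0 and min(l+m,l−m')=1 give 2 terms
  k=0: (−1)^1·4.8990/(2)·0.0452^3·0.9990^1 = -0.000226
  k=1: (−1)^2·4.8990/(2)·0.0452^1·0.9990^3 = +0.110332
d^2_{0,-1}(3.0512) = -0.000226 +0.110332 = +0.110106
|D^2_{0,-1}|² = |d^2_{0,-1}(β)|² = (+0.110106)² = 0.012123 (the z-rotation phases have unit modulus)

P=0.0121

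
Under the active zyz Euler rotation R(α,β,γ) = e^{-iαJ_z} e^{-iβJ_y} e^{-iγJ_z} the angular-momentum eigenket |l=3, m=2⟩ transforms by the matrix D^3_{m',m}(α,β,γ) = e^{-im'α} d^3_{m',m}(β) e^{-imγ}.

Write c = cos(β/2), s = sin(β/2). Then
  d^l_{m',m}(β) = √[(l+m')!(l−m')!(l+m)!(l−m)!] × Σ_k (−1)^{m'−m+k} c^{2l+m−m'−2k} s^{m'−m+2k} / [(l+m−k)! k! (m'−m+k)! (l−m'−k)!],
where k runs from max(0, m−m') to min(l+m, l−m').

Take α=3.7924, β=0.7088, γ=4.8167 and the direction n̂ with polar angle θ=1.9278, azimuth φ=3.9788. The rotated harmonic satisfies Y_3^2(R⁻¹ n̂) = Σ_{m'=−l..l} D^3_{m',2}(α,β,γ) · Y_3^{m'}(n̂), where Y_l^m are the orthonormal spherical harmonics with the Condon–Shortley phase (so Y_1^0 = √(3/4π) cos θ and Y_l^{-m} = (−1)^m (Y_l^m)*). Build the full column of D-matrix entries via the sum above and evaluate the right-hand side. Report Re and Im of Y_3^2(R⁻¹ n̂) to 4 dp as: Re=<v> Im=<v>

Re=-0.2993 Im=-0.0489

Need the full column D^3_{m',2} for m'=−3..3 at α=3.7924, β=0.7088, γ=4.8167.
cos(β/2)=0.937855, sin(β/2)=0.347028
d^3_{-3,2}: single k=5 term ⇒ +0.011562;  D = -0.001990+0.011389i
d^3_{-2,2}: k∈[4..5] ⇒ +0.063782 -0.001747 = +0.062035;  D = -0.028526-0.055088i
d^3_{-1,2}: k∈[3..4] ⇒ +0.218037 -0.014926 = +0.203110;  D = +0.183575+0.086914i
d^3_{0,2}: k∈[2..3] ⇒ +0.510307 -0.069870 = +0.440437;  D = -0.430887+0.091220i
d^3_{1,2}: k∈[1..2] ⇒ +0.796237 -0.218037 = +0.578200;  D = +0.377490-0.437970i
d^3_{2,2}: k∈[0..1] ⇒ +0.680478 -0.465844 = +0.214633;  D = -0.012990+0.214240i
d^3_{3,2}: single k=0 term ⇒ -0.616763;  D = +0.343270+0.512408i
Y_3^{m'}(θ=1.9278,φ=3.9788) and Σ D·Y over m':
  (-0.0020+0.0114i)·(+0.2773+0.2022i)  (-0.0285-0.0551i)·(+0.0324+0.3119i)  (+0.1836+0.0869i)·(+0.0789-0.0876i)  (-0.4309+0.0912i)·(+0.3116+0.0000i)  (+0.3775-0.4380i)·(-0.0789-0.0876i)  (-0.0130+0.2142i)·(+0.0324-0.3119i)  (+0.3433+0.5124i)·(-0.2773+0.2022i)
Y_3^2(R⁻¹ n̂) = -0.299310-0.048896i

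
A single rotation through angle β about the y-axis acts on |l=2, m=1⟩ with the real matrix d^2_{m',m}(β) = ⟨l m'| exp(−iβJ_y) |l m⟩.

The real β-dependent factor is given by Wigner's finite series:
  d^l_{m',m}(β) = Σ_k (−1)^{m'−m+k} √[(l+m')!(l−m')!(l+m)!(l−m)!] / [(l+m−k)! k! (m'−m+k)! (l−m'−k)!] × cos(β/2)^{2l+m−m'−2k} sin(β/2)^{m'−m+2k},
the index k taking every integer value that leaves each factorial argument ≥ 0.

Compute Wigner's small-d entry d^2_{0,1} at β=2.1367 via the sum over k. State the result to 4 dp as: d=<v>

d=-0.5543

d^2_{0,1}(β=2.1367) via Wigner's sum:
Half-angle: c=0.481571, s=0.876407. N=√(2·2·6·1)=4.898979
k: max(0,(1)−(0))=1 … min(2+(1),2−(0))=2
  k=1: (−1)^0·4.8990/(2)·0.4816^3·0.8764^1 = +0.239752
  k=2: (−1)^1·4.8990/(2)·0.4816^1·0.8764^3 = -0.794060
d^2_{0,1}(2.1367) = +0.239752 -0.794060 = -0.554308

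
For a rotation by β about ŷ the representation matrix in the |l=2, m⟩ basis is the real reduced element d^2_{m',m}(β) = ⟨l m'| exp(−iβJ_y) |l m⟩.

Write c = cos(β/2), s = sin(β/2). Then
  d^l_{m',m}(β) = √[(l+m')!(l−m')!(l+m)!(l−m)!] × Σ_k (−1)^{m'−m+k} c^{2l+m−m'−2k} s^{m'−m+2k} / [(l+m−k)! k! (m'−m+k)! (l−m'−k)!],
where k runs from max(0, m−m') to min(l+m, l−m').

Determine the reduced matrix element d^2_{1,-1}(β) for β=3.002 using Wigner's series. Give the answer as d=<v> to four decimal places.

d^2_{1,-1}(β=3.002) via Wigner's sum:
With c≡cos(β/2)=0.069740 and s≡sin(β/2)=0.997565, N=[6·1·1·6]^{1/2}=6.000000
The bounds max(0,m−m')=0 and min(l+m,l−m')=1 give 2 terms
  k=0: (−1)^2·6.0000/(2)·0.0697^2·0.9976^2 = +0.014520
  k=1: (−1)^3·6.0000/(6)·0.0697^0·0.9976^4 = -0.990296
d^2_{1,-1}(3.002) = +0.014520 -0.990296 = -0.975777

d=-0.9758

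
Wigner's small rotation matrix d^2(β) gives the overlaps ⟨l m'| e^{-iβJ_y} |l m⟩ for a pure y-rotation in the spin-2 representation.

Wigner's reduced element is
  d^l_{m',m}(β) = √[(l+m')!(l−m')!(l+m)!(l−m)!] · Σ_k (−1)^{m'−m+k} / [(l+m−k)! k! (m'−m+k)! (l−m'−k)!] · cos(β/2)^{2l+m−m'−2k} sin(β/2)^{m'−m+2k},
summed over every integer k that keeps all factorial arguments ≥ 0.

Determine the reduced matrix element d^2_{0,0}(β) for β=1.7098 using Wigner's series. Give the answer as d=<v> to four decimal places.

d=-0.4712

d^2_{0,0}(β=1.7098) via Wigner's sum:
With c≡cos(β/2)=0.656294 and s≡sin(β/2)=0.754505, N=[2·2·2·2]^{1/2}=4.000000
k: max(0,(0)−(0))=0 … min(2+(0),2−(0))=2
  k=0: (−1)^0·4.0000/(4)·0.6563^4·0.7545^0 = +0.185521
  k=1: (−1)^1·4.0000/(1)·0.6563^2·0.7545^2 = -0.980802
  k=2: (−1)^2·4.0000/(4)·0.6563^0·0.7545^4 = +0.324078
d^2_{0,0}(1.7098) = +0.185521 -0.980802 +0.324078 = -0.471203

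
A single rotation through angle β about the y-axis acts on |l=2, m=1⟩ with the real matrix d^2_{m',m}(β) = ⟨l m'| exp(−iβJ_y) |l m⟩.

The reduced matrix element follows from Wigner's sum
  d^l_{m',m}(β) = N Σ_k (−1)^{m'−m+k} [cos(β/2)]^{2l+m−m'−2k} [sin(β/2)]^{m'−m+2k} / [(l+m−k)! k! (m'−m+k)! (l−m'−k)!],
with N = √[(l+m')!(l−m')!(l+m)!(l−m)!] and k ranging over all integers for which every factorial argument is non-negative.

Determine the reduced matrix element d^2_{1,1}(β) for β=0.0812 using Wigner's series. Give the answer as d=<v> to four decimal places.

d^2_{1,1}(β=0.0812) via Wigner's sum:
c=cos(0.0812/2)=0.999176, s=sin(0.0812/2)=0.040589; N=√[6·1·6·1]=6.000000
Admissible k: 0..1 (factorial args all ≥0)
  k=0: (−1)^0·6.0000/(6)·0.9992^4·0.0406^0 = +0.996708
  k=1: (−1)^1·6.0000/(2)·0.9992^2·0.0406^2 = -0.004934
d^2_{1,1}(0.0812) = +0.996708 -0.004934 = +0.991774

d=0.9918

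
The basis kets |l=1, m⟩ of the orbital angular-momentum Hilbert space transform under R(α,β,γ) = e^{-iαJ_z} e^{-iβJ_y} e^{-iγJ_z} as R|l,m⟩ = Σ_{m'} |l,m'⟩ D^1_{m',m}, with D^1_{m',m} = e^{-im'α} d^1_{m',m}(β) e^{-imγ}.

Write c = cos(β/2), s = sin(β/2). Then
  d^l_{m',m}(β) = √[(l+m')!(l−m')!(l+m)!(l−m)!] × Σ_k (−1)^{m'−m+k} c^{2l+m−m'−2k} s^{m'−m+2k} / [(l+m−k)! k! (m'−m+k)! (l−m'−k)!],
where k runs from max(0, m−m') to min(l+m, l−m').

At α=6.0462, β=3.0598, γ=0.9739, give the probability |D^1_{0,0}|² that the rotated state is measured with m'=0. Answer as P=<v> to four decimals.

Split into d^1_{0,0}(β=3.0598) × two z-phases.
c=cos(3.0598/2)=0.040885, s=sin(3.0598/2)=0.999164; N=√[1·1·1·1]=1.000000
k: max(0,(0)−(0))=0 … min(1+(0),1−(0))=1
  k=0: (−1)^0·1.0000/(1)·0.0409^2·0.9992^0 = +0.001672
  k=1: (−1)^1·1.0000/(1)·0.0409^0·0.9992^2 = -0.998328
d^1_{0,0}(3.0598) = +0.001672 -0.998328 = -0.996657
|D^1_{0,0}|² = |d^1_{0,0}(β)|² = (-0.996657)² = 0.993325 (the z-rotation phases have unit modulus)

P=0.9933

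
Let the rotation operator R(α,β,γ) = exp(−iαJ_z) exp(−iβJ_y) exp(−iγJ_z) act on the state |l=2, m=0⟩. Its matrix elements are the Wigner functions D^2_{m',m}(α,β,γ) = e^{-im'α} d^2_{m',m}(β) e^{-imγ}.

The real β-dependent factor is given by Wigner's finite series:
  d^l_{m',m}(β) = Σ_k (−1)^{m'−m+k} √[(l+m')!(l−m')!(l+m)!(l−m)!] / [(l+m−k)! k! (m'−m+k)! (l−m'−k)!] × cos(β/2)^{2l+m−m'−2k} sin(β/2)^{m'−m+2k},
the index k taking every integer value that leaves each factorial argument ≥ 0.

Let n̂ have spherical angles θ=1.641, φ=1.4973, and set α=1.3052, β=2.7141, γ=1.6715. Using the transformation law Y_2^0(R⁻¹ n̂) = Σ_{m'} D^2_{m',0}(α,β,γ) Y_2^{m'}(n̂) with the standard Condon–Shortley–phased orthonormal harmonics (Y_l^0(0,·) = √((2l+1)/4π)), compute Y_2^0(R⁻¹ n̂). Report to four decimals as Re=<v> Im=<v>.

Re=-0.1066 Im=0.0000

Need the full column D^2_{m',0} for m'=−2..2 at α=1.3052, β=2.7141, γ=1.6715.
cos(β/2)=0.212122, sin(β/2)=0.977243
d^2_{-2,0}: single k=2 term ⇒ +0.105258;  D = -0.090754+0.053320i
d^2_{-1,0}: k∈[1..2] ⇒ +0.022847 -0.484920 = -0.462073;  D = -0.121287-0.445870i
d^2_{0,0}: k∈[0..2] ⇒ +0.002025 -0.171885 +0.912033 = +0.742172;  D = +0.742172+0.000000i
d^2_{1,0}: k∈[0..1] ⇒ -0.022847 +0.484920 = +0.462073;  D = +0.121287-0.445870i
d^2_{2,0}: single k=0 term ⇒ +0.105258;  D = -0.090754-0.053320i
Y_2^{m'}(θ=1.641,φ=1.4973) and Σ D·Y over m':
  (-0.0908+0.0533i)·(-0.3802-0.0563i)  (-0.1213-0.4459i)·(-0.0040+0.0539i)  (+0.7422+0.0000i)·(-0.3107+0.0000i)  (+0.1213-0.4459i)·(+0.0040+0.0539i)  (-0.0908-0.0533i)·(-0.3802+0.0563i)
Y_2^0(R⁻¹ n̂) = -0.106564-0.000000i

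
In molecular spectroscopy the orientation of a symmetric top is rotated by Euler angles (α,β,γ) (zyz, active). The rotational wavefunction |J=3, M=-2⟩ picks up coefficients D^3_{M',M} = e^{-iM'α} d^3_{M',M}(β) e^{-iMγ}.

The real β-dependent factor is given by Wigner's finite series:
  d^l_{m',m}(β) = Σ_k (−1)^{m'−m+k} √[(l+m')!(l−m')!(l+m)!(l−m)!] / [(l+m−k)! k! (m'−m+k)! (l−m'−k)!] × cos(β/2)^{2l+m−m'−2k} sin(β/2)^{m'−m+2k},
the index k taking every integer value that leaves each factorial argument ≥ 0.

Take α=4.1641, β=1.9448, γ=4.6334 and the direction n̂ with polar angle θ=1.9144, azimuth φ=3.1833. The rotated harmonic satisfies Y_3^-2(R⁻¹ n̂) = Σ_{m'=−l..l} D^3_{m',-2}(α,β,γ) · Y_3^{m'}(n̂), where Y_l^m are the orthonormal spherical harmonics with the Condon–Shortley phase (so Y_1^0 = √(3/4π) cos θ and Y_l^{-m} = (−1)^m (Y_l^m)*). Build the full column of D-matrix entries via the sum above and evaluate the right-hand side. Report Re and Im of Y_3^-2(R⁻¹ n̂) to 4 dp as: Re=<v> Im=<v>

Re=0.3493 Im=-0.1765

Need the full column D^3_{m',-2} for m'=−3..3 at α=4.1641, β=1.9448, γ=4.6334.
cos(β/2)=0.563318, sin(β/2)=0.826240
d^3_{-3,-2}: single k=1 term ⇒ +0.114802;  D = -0.111725+0.026401i
d^3_{-2,-2}: k∈[0..1] ⇒ +0.031954 -0.343714 = -0.311760;  D = -0.096956+0.296301i
d^3_{-1,-2}: k∈[0..1] ⇒ -0.148209 +0.637691 = +0.489481;  D = +0.317673+0.372393i
d^3_{0,-2}: k∈[0..1] ⇒ +0.376520 -0.810015 = -0.433495;  D = +0.428097-0.068198i
d^3_{1,-2}: k∈[0..1] ⇒ -0.637691 +0.685938 = +0.048248;  D = +0.018357-0.044619i
d^3_{2,-2}: k∈[0..1] ⇒ +0.739439 -0.318154 = +0.421285;  D = +0.248945+0.339864i
d^3_{3,-2}: single k=0 term ⇒ -0.531325;  D = +0.529456-0.044530i
Y_3^{m'}(θ=1.9144,φ=3.1833) and Σ D·Y over m':
  (-0.1117+0.0264i)·(-0.3455+0.0435i)  (-0.0970+0.2963i)·(-0.3042+0.0254i)  (+0.3177+0.3724i)·(+0.1315-0.0055i)  (+0.4281-0.0682i)·(+0.3058+0.0000i)  (+0.0184-0.0446i)·(-0.1315-0.0055i)  (+0.2489+0.3399i)·(-0.3042-0.0254i)  (+0.5295-0.0445i)·(+0.3455+0.0435i)
Y_3^-2(R⁻¹ n̂) = +0.349293-0.176503i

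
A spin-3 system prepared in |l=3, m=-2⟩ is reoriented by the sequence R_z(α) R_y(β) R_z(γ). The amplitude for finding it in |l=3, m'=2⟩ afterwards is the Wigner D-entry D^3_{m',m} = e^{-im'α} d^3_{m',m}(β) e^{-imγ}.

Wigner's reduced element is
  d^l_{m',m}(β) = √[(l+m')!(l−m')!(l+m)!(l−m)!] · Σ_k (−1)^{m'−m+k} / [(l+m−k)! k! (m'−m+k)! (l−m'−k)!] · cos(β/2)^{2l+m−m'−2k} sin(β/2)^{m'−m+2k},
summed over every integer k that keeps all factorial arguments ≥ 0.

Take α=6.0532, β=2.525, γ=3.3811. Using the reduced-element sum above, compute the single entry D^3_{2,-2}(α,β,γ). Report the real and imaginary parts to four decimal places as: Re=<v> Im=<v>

D^3_{2,-2}(6.0532,2.525,3.3811) = e^{-i·2·6.0532}·d^3_{2,-2}(2.525)·e^{-i·-2·3.3811}. Compute d first:
With c≡cos(β/2)=0.303436 and s≡sin(β/2)=0.952852, N=[120·1·1·120]^{1/2}=120.000000
k∈{0,1} keeps every argument non-negative
  k=0: (−1)^4·120.0000/(24)·0.3034^2·0.9529^4 = +0.379494
  k=1: (−1)^5·120.0000/(120)·0.3034^0·0.9529^6 = -0.748432
d^3_{2,-2}(2.525) = +0.379494 -0.748432 = -0.368938
Phases: e^{-i·(2)·6.0532}=+0.896066+0.443922i, e^{-i·(-2)·3.3811}=+0.887449+0.460905i ⇒ D=-0.217897-0.297718i

Re=-0.2179 Im=-0.2977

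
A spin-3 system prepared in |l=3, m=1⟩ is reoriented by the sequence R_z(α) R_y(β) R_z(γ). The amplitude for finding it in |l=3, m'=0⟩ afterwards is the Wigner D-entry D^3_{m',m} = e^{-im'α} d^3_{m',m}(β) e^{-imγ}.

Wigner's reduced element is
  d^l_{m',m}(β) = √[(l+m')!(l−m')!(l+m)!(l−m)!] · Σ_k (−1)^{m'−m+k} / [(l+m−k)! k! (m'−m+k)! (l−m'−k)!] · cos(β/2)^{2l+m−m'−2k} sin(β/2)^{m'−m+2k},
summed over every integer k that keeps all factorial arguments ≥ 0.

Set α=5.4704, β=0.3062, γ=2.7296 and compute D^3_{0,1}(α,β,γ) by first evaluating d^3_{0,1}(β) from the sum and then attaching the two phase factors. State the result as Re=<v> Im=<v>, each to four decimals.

Re=-0.4241 Im=-0.1853

Split into d^3_{0,1}(β=0.3062) × two z-phases.
Half-angle: c=0.988303, s=0.152503. N=√(6·6·24·2)=41.569219
k∈{1,2,3} keeps every argument non-negative
  k=1: (−1)^0·41.5692/(12)·0.9883^5·0.1525^1 = +0.498102
  k=2: (−1)^1·41.5692/(4)·0.9883^3·0.1525^3 = -0.035581
  k=3: (−1)^2·41.5692/(12)·0.9883^1·0.1525^5 = +0.000282
d^3_{0,1}(0.3062) = +0.498102 -0.035581 +0.000282 = +0.462804
D = (+1.000000+0.000000i)·(+0.462804)·(-0.916325-0.400436i) = -0.424079-0.185323i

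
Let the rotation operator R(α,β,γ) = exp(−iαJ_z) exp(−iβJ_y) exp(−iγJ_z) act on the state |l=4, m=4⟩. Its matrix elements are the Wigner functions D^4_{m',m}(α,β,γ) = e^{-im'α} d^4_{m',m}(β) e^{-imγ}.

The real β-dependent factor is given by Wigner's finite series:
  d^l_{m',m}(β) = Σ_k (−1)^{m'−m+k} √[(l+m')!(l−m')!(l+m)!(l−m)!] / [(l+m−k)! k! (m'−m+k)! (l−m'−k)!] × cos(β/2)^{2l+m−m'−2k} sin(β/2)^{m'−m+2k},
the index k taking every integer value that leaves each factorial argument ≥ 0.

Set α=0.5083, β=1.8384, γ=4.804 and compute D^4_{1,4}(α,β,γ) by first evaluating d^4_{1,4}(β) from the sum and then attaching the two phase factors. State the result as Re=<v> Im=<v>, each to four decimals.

Split into d^4_{1,4}(β=1.8384) × two z-phases.
c=cos(1.8384/2)=0.606456, s=sin(1.8384/2)=0.795117; N=√[120·6·40320·1]=5387.986637
The bounds max(0,m−m')=3 and min(l+m,l−m')=3 give 1 term
  k=3: (−1)^0·5387.9866/(720)·0.6065^5·0.7951^3 = +0.308592
d^4_{1,4}(1.8384) = +0.308592
Attach z-rotation phases: D = e^{-i(1)(0.5083)}·(+0.308592)·e^{-i(4)(4.804)} = +0.197867-0.236807i

Re=0.1979 Im=-0.2368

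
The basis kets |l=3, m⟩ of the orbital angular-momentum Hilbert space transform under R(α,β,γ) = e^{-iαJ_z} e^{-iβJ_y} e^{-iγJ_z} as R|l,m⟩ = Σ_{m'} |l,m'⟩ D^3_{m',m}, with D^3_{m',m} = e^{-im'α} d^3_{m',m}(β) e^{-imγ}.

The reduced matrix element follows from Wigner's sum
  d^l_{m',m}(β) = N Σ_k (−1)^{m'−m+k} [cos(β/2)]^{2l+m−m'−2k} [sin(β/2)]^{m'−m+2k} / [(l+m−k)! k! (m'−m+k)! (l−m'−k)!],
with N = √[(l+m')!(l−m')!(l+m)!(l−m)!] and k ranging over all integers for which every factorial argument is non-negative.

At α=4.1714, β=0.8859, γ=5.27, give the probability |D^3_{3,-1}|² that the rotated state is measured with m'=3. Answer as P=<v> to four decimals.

First d^3_{3,-1}(β=0.8859), then the phase factors e^{-i(3)α} and e^{-i(-1)γ}:
Half-angle: c=0.903491, s=0.428607. N=√(720·1·2·24)=185.903201
k∈{0} keeps every argument non-negative
  k=0: (−1)^4·185.9032/(48)·0.9035^2·0.4286^4 = +0.106691
d^3_{3,-1}(0.8859) = +0.106691
|D^3_{3,-1}|² = |d^3_{3,-1}(β)|² = (+0.106691)² = 0.011383 (the z-rotation phases have unit modulus)

P=0.0114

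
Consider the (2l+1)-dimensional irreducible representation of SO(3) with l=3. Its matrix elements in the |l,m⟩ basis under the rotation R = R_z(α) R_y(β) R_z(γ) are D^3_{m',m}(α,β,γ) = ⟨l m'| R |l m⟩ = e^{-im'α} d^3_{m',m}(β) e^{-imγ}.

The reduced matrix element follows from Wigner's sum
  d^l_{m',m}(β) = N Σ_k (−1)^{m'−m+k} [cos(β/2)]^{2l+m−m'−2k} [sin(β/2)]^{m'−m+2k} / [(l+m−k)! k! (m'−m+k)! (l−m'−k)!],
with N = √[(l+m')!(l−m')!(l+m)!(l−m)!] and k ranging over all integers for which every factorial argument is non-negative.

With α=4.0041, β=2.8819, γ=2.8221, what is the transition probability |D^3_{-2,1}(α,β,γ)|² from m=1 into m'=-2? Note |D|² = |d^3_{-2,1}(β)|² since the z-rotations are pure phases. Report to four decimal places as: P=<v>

D^3_{-2,1}(4.0041,2.8819,2.8221) = e^{-i·-2·4.0041}·d^3_{-2,1}(2.8819)·e^{-i·1·2.8221}. Compute d first:
With c≡cos(β/2)=0.129482 and s≡sin(β/2)=0.991582, N=[1·120·24·2]^{1/2}=75.894664
Admissible k: 3..4 (factorial args all ≥0)
  k=3: (−1)^0·75.8947/(12)·0.1295^3·0.9916^3 = +0.013386
  k=4: (−1)^1·75.8947/(24)·0.1295^1·0.9916^5 = -0.392511
d^3_{-2,1}(2.8819) = +0.013386 -0.392511 = -0.379125
|D^3_{-2,1}|² = |d^3_{-2,1}(β)|² = (-0.379125)² = 0.143736 (the z-rotation phases have unit modulus)

P=0.1437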